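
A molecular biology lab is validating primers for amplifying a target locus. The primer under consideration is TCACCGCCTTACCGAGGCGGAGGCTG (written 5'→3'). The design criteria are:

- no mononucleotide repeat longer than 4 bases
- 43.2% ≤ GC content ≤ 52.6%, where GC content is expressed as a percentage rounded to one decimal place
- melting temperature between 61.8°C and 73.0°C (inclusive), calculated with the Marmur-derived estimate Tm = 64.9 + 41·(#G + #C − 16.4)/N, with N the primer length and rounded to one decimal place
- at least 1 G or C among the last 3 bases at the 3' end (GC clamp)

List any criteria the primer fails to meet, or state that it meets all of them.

Base counts: A=4, T=4, G=9, C=9 (length 26).
homopolymer run: longest run = 2 ✓
GC content: GC 18/26 = 69.2%, outside 43.2–52.6% ✗
Tm: Tm = 64.9 + 41·(18 − 16.4)/26 = 67.4°C ✓
GC clamp: 3' end CTG has 2 G/C ✓

Fails: GC content.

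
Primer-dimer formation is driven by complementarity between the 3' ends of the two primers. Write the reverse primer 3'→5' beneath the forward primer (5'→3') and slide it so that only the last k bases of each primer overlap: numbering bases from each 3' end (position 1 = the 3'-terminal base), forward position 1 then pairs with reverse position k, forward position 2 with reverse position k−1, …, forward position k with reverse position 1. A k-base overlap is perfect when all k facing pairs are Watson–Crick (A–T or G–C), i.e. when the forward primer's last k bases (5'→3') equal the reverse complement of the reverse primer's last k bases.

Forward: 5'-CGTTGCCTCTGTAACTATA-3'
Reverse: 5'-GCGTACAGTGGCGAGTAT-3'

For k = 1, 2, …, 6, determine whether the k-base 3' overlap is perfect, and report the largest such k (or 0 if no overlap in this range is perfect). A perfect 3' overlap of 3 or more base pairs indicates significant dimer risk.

Last 6 bases (5'→3') — forward …ACTATA, reverse …GAGTAT.
Reverse complement of the reverse primer's last 6 bases: ATACTC; its first k bases are the reverse complement of the reverse primer's last k bases, so a perfect k-base overlap needs the forward primer's last k bases to equal them.
Comparing (forward last k vs required): k=1: A vs A ✓; k=2: TA vs AT ✗; k=3: ATA vs ATA ✓; k=4: TATA vs ATAC ✗; k=5: CTATA vs ATACT ✗; k=6: ACTATA vs ATACTC ✗.
Perfect overlaps at k = 1, 3; the largest is 3.

Longest perfect overlap: 3 complementary base pairs; significant dimer risk (threshold 3).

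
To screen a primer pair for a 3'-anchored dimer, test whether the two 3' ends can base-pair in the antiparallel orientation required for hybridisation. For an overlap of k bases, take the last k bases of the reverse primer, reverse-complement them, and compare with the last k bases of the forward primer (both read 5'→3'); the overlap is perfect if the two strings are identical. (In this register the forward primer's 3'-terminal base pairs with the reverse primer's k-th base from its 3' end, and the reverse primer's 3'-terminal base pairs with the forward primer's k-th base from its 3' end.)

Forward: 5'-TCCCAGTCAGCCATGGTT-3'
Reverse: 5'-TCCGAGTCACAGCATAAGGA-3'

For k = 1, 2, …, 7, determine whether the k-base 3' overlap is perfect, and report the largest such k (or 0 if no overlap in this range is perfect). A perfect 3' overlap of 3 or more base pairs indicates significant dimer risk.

Longest perfect overlap: 1 complementary base pair; below the dimer-risk threshold (threshold 3).

Last 7 bases (5'→3') — forward …CATGGTT, reverse …ATAAGGA.
Reverse complement of the reverse primer's last 7 bases: TCCTTAT; its first k bases are the reverse complement of the reverse primer's last k bases, so a perfect k-base overlap needs the forward primer's last k bases to equal them.
Comparing (forward last k vs required): k=1: T vs T ✓; k=2: TT vs TC ✗; k=3: GTT vs TCC ✗; k=4: GGTT vs TCCT ✗; k=5: TGGTT vs TCCTT ✗; k=6: ATGGTT vs TCCTTA ✗; k=7: CATGGTT vs TCCTTAT ✗.
Only k = 1 is perfect, so the longest perfect 3' overlap is 1.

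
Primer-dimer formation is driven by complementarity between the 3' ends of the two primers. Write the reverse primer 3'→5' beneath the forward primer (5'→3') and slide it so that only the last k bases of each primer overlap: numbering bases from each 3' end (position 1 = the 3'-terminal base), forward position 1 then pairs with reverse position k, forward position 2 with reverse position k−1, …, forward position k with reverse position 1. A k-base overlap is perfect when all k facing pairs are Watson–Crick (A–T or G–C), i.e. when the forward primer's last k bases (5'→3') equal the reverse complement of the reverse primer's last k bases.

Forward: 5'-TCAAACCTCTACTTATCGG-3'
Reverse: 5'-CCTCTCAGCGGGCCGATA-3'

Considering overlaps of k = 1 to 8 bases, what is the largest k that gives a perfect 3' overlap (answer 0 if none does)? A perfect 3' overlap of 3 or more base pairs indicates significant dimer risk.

Last 8 bases (5'→3') — forward …CTTATCGG, reverse …GGCCGATA.
Reverse complement of the reverse primer's last 8 bases: TATCGGCC; its first k bases are the reverse complement of the reverse primer's last k bases, so a perfect k-base overlap needs the forward primer's last k bases to equal them.
Comparing (forward last k vs required): k=1: G vs T ✗; k=2: GG vs TA ✗; k=3: CGG vs TAT ✗; k=4: TCGG vs TATC ✗; k=5: ATCGG vs TATCG ✗; k=6: TATCGG vs TATCGG ✓; k=7: TTATCGG vs TATCGGC ✗; k=8: CTTATCGG vs TATCGGCC ✗.
Only k = 6 is perfect, so the longest perfect 3' overlap is 6.

Longest perfect overlap: 6 complementary base pairs; significant dimer risk (threshold 3).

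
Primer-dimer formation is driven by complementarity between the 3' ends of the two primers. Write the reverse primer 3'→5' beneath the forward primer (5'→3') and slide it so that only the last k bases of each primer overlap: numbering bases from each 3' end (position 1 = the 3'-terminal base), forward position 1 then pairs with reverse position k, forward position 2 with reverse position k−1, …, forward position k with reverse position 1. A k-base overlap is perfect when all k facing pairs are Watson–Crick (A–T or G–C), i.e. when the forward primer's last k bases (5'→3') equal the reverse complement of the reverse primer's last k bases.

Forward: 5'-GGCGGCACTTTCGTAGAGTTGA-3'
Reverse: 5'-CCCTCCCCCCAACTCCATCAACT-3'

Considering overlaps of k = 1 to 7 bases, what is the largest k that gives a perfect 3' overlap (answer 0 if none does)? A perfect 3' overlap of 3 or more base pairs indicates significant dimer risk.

Last 7 bases (5'→3') — forward …GAGTTGA, reverse …ATCAACT.
Reverse complement of the reverse primer's last 7 bases: AGTTGAT; its first k bases are the reverse complement of the reverse primer's last k bases, so a perfect k-base overlap needs the forward primer's last k bases to equal them.
Comparing (forward last k vs required): k=1: A vs A ✓; k=2: GA vs AG ✗; k=3: TGA vs AGT ✗; k=4: TTGA vs AGTT ✗; k=5: GTTGA vs AGTTG ✗; k=6: AGTTGA vs AGTTGA ✓; k=7: GAGTTGA vs AGTTGAT ✗.
Perfect overlaps at k = 1, 6; the largest is 6.

Longest perfect overlap: 6 complementary base pairs; significant dimer risk (threshold 3).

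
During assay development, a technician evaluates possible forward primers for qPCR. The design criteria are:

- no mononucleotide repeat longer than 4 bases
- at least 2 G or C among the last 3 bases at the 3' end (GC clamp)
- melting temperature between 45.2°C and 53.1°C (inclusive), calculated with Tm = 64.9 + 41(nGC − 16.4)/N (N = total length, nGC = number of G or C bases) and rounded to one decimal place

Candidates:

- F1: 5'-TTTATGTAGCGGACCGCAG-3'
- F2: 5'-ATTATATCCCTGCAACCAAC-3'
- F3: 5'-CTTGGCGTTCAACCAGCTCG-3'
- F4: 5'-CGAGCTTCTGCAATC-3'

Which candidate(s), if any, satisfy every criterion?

F1 (19 nt, A=4 T=5 G=6 C=4): longest run = 3 ✓; 3' end CAG has 2 G/C ✓; Tm = 64.9 + 41·(10 − 16.4)/19 = 51.1°C ✓ — passes.
F2 (20 nt, A=7 T=5 G=1 C=7): longest run = 3 ✓; 3' end AAC has 1 G/C, need ≥2 ✗; Tm = 64.9 + 41·(8 − 16.4)/20 = 47.7°C ✓ — fails.
F3 (20 nt, A=3 T=5 G=5 C=7): longest run = 2 ✓; 3' end TCG has 2 G/C ✓; Tm = 64.9 + 41·(12 − 16.4)/20 = 55.9°C, outside 45.2–53.1°C ✗ — fails.
F4 (15 nt, A=3 T=4 G=3 C=5): longest run = 2 ✓; 3' end ATC has 1 G/C, need ≥2 ✗; Tm = 64.9 + 41·(8 − 16.4)/15 = 41.9°C, outside 45.2–53.1°C ✗ — fails.

F1 only.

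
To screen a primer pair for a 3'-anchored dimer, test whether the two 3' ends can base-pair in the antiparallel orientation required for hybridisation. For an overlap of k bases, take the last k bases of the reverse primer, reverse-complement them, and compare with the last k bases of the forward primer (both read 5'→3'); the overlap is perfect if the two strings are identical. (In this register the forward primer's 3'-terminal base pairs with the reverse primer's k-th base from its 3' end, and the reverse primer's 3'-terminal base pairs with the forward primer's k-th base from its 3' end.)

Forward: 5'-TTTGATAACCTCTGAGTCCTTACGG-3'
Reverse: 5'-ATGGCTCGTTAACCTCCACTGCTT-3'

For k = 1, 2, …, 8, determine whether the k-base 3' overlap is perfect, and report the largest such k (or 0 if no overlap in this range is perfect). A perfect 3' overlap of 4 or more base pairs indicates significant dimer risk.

Longest perfect overlap: 0 complementary base pairs; below the dimer-risk threshold (threshold 4).

Last 8 bases (5'→3') — forward …CCTTACGG, reverse …CACTGCTT.
Reverse complement of the reverse primer's last 8 bases: AAGCAGTG; its first k bases are the reverse complement of the reverse primer's last k bases, so a perfect k-base overlap needs the forward primer's last k bases to equal them.
Comparing (forward last k vs required): k=1: G vs A ✗; k=2: GG vs AA ✗; k=3: CGG vs AAG ✗; k=4: ACGG vs AAGC ✗; k=5: TACGG vs AAGCA ✗; k=6: TTACGG vs AAGCAG ✗; k=7: CTTACGG vs AAGCAGT ✗; k=8: CCTTACGG vs AAGCAGTG ✗.
No overlap length from 1 to 8 is perfect, so the longest perfect 3' overlap is 0.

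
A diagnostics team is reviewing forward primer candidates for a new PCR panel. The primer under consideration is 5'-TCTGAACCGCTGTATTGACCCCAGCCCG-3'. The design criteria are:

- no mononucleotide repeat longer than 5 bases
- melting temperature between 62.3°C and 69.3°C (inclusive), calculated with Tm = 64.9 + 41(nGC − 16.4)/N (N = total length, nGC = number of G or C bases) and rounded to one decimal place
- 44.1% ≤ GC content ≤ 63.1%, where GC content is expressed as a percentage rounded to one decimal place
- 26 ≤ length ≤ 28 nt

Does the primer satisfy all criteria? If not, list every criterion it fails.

Base counts: A=5, T=6, G=6, C=11 (length 28).
homopolymer run: longest run = 4 ✓
Tm: Tm = 64.9 + 41·(17 − 16.4)/28 = 65.8°C ✓
GC content: GC 17/28 = 60.7% ✓
length: length 28 ✓

Meets all criteria.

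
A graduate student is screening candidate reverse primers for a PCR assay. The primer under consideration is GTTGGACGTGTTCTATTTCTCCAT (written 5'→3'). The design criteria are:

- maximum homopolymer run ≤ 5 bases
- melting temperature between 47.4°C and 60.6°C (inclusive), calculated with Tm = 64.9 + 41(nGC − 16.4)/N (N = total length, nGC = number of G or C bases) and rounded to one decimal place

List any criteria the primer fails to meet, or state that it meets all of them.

Meets all criteria.

Base counts: A=3, T=11, G=5, C=5 (length 24).
homopolymer run: longest run = 3 ✓
Tm: Tm = 64.9 + 41·(10 − 16.4)/24 = 54.0°C ✓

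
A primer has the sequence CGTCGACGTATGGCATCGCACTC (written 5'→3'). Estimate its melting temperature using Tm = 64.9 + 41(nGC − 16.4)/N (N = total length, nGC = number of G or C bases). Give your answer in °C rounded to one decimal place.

Base counts: A=4, T=5, G=6, C=8; G+C = 14, N = 23.
Tm = 64.9 + 41·(14 − 16.4)/23 = 64.9 + -98.40/23 = 60.6°C.

60.6°C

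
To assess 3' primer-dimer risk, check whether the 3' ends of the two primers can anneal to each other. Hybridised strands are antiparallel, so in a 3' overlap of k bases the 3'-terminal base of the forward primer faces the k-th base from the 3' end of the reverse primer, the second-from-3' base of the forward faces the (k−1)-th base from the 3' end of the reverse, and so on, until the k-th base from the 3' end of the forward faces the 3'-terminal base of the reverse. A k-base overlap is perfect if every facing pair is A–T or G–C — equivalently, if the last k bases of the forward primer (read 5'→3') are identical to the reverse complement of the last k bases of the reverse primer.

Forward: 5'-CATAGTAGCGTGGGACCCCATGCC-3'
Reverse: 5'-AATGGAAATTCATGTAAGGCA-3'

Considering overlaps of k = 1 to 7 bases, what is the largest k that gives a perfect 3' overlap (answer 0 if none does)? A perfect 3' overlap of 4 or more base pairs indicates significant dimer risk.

Longest perfect overlap: 4 complementary base pairs; significant dimer risk (threshold 4).

Last 7 bases (5'→3') — forward …CCATGCC, reverse …TAAGGCA.
Reverse complement of the reverse primer's last 7 bases: TGCCTTA; its first k bases are the reverse complement of the reverse primer's last k bases, so a perfect k-base overlap needs the forward primer's last k bases to equal them.
Comparing (forward last k vs required): k=1: C vs T ✗; k=2: CC vs TG ✗; k=3: GCC vs TGC ✗; k=4: TGCC vs TGCC ✓; k=5: ATGCC vs TGCCT ✗; k=6: CATGCC vs TGCCTT ✗; k=7: CCATGCC vs TGCCTTA ✗.
Only k = 4 is perfect, so the longest perfect 3' overlap is 4.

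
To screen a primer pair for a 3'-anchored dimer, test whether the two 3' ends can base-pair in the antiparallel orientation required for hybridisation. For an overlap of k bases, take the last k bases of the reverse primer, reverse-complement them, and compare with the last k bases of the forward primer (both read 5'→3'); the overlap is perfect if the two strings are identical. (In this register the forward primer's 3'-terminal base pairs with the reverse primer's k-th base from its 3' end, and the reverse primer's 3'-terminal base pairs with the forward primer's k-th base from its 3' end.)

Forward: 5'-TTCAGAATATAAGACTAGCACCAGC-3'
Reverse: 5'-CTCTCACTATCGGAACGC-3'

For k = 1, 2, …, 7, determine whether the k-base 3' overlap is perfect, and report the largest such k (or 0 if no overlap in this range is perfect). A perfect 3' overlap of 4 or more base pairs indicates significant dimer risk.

Longest perfect overlap: 2 complementary base pairs; below the dimer-risk threshold (threshold 4).

Last 7 bases (5'→3') — forward …CACCAGC, reverse …GGAACGC.
Reverse complement of the reverse primer's last 7 bases: GCGTTCC; its first k bases are the reverse complement of the reverse primer's last k bases, so a perfect k-base overlap needs the forward primer's last k bases to equal them.
Comparing (forward last k vs required): k=1: C vs G ✗; k=2: GC vs GC ✓; k=3: AGC vs GCG ✗; k=4: CAGC vs GCGT ✗; k=5: CCAGC vs GCGTT ✗; k=6: ACCAGC vs GCGTTC ✗; k=7: CACCAGC vs GCGTTCC ✗.
Only k = 2 is perfect, so the longest perfect 3' overlap is 2.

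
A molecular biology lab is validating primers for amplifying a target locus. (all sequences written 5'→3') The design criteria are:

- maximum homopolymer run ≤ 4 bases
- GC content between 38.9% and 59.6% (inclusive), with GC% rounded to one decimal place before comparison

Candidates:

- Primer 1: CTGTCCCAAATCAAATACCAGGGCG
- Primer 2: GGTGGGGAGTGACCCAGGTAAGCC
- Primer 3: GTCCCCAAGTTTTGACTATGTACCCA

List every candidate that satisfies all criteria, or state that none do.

Primer 1 and Primer 3.

Primer 1 (25 nt, A=8 T=4 G=5 C=8): longest run = 3 ✓; GC 13/25 = 52.0% ✓ — passes.
Primer 2 (24 nt, A=5 T=3 G=11 C=5): longest run = 4 ✓; GC 16/24 = 66.7%, outside 38.9–59.6% ✗ — fails.
Primer 3 (26 nt, A=6 T=8 G=4 C=8): longest run = 4 ✓; GC 12/26 = 46.2% ✓ — passes.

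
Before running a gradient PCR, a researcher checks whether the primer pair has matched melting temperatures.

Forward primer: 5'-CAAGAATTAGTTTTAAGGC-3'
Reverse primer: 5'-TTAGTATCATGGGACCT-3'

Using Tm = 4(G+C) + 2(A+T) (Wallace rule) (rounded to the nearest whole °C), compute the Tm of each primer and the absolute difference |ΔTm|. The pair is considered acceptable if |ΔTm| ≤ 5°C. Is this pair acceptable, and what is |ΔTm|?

|ΔTm| = 2°C; the pair is acceptable.

Forward: A=7 T=6 G=4 C=2 → Tm = 2·13 + 4·6 = 50°C.
Reverse: A=4 T=6 G=4 C=3 → Tm = 2·10 + 4·7 = 48°C.
|ΔTm| = |50 − 48| = 2°C, ≤ 5°C.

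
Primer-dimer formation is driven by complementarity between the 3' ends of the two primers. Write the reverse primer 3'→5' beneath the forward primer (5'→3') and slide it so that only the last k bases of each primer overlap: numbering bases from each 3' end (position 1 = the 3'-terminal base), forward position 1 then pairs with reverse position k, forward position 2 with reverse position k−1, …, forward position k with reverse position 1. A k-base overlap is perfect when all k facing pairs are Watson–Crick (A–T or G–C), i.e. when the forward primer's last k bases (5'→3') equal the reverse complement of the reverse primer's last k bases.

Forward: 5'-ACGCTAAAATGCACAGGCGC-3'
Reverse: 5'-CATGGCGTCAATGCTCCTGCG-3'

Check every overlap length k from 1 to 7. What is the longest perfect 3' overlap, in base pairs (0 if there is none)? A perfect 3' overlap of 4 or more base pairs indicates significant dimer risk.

Last 7 bases (5'→3') — forward …CAGGCGC, reverse …TCCTGCG.
Reverse complement of the reverse primer's last 7 bases: CGCAGGA; its first k bases are the reverse complement of the reverse primer's last k bases, so a perfect k-base overlap needs the forward primer's last k bases to equal them.
Comparing (forward last k vs required): k=1: C vs C ✓; k=2: GC vs CG ✗; k=3: CGC vs CGC ✓; k=4: GCGC vs CGCA ✗; k=5: GGCGC vs CGCAG ✗; k=6: AGGCGC vs CGCAGG ✗; k=7: CAGGCGC vs CGCAGGA ✗.
Perfect overlaps at k = 1, 3; the largest is 3.

Longest perfect overlap: 3 complementary base pairs; below the dimer-risk threshold (threshold 4).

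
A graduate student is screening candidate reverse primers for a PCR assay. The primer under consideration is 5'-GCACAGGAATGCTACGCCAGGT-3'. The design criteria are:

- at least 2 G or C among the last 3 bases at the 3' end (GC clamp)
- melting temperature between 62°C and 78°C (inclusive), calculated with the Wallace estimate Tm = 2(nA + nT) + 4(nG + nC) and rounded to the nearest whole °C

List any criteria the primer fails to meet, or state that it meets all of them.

Meets all criteria.

Base counts: A=6, T=3, G=7, C=6 (length 22).
GC clamp: 3' end GGT has 2 G/C ✓
Tm: Tm = 2·9 + 4·13 = 70°C ✓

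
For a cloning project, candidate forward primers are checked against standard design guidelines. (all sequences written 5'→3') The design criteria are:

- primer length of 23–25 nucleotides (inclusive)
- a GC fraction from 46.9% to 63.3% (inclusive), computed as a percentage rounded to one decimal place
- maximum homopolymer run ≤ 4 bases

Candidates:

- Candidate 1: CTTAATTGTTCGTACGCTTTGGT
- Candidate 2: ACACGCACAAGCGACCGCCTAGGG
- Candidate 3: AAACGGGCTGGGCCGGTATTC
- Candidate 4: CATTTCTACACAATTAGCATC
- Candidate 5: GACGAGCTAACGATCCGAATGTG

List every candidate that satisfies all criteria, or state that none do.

Candidate 1 (23 nt, A=3 T=11 G=5 C=4): length 23 ✓; GC 9/23 = 39.1%, outside 46.9–63.3% ✗; longest run = 3 ✓ — fails.
Candidate 2 (24 nt, A=7 T=1 G=7 C=9): length 24 ✓; GC 16/24 = 66.7%, outside 46.9–63.3% ✗; longest run = 3 ✓ — fails.
Candidate 3 (21 nt, A=4 T=4 G=8 C=5): length 21, outside 23–25 ✗; GC 13/21 = 61.9% ✓; longest run = 3 ✓ — fails.
Candidate 4 (21 nt, A=7 T=7 G=1 C=6): length 21, outside 23–25 ✗; GC 7/21 = 33.3%, outside 46.9–63.3% ✗; longest run = 3 ✓ — fails.
Candidate 5 (23 nt, A=7 T=4 G=7 C=5): length 23 ✓; GC 12/23 = 52.2% ✓; longest run = 2 ✓ — passes.

Candidate 5 only.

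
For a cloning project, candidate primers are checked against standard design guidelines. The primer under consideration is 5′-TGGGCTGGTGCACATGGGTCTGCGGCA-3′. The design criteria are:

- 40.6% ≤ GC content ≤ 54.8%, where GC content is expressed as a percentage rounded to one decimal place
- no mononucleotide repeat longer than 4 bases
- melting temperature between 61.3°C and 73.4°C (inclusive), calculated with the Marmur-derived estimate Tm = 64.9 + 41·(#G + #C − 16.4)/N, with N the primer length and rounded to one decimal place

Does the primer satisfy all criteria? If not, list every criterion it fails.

Fails: GC content.

Base counts: A=3, T=6, G=12, C=6 (length 27).
GC content: GC 18/27 = 66.7%, outside 40.6–54.8% ✗
homopolymer run: longest run = 3 ✓
Tm: Tm = 64.9 + 41·(18 − 16.4)/27 = 67.3°C ✓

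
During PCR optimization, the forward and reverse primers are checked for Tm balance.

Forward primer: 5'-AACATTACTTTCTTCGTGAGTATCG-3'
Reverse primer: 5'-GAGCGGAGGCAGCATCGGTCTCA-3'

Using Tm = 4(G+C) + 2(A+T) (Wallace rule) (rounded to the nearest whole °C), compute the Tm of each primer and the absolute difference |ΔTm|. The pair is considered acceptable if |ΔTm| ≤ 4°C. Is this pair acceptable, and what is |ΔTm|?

Forward: A=6 T=10 G=4 C=5 → Tm = 2·16 + 4·9 = 68°C.
Reverse: A=5 T=3 G=9 C=6 → Tm = 2·8 + 4·15 = 76°C.
|ΔTm| = |68 − 76| = 8°C, > 4°C.

|ΔTm| = 8°C; the pair is not acceptable.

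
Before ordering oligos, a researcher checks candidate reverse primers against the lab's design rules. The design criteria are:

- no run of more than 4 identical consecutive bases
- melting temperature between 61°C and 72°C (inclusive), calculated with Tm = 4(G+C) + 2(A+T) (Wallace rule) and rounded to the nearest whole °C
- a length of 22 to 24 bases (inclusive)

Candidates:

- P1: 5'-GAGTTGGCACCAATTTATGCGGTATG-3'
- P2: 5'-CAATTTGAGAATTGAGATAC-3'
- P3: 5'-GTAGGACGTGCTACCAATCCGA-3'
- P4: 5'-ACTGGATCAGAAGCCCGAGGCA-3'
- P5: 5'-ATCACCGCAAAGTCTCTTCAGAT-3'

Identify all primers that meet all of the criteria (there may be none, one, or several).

P1 (26 nt, A=6 T=8 G=8 C=4): longest run = 3 ✓; Tm = 2·14 + 4·12 = 76°C, outside 61–72°C ✗; length 26, outside 22–24 ✗ — fails.
P2 (20 nt, A=8 T=6 G=4 C=2): longest run = 3 ✓; Tm = 2·14 + 4·6 = 52°C, outside 61–72°C ✗; length 20, outside 22–24 ✗ — fails.
P3 (22 nt, A=6 T=4 G=6 C=6): longest run = 2 ✓; Tm = 2·10 + 4·12 = 68°C ✓; length 22 ✓ — passes.
P4 (22 nt, A=7 T=2 G=7 C=6): longest run = 3 ✓; Tm = 2·9 + 4·13 = 70°C ✓; length 22 ✓ — passes.
P5 (23 nt, A=7 T=6 G=3 C=7): longest run = 3 ✓; Tm = 2·13 + 4·10 = 66°C ✓; length 23 ✓ — passes.

P3, P4 and P5.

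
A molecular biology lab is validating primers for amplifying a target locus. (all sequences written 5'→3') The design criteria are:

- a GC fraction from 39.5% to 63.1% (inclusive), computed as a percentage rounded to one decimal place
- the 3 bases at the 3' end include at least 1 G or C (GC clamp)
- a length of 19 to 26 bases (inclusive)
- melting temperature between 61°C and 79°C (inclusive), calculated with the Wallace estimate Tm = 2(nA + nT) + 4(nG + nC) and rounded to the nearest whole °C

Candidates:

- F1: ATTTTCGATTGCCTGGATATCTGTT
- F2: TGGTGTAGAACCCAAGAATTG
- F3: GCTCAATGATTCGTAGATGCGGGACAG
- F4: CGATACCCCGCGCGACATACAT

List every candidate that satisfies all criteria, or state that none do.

F1 (25 nt, A=4 T=12 G=5 C=4): GC 9/25 = 36.0%, outside 39.5–63.1% ✗; 3' end GTT has 1 G/C ✓; length 25 ✓; Tm = 2·16 + 4·9 = 68°C ✓ — fails.
F2 (21 nt, A=7 T=5 G=6 C=3): GC 9/21 = 42.9% ✓; 3' end TTG has 1 G/C ✓; length 21 ✓; Tm = 2·12 + 4·9 = 60°C, outside 61–79°C ✗ — fails.
F3 (27 nt, A=7 T=6 G=9 C=5): GC 14/27 = 51.9% ✓; 3' end CAG has 2 G/C ✓; length 27, outside 19–26 ✗; Tm = 2·13 + 4·14 = 82°C, outside 61–79°C ✗ — fails.
F4 (22 nt, A=6 T=3 G=4 C=9): GC 13/22 = 59.1% ✓; 3' end CAT has 1 G/C ✓; length 22 ✓; Tm = 2·9 + 4·13 = 70°C ✓ — passes.

F4 only.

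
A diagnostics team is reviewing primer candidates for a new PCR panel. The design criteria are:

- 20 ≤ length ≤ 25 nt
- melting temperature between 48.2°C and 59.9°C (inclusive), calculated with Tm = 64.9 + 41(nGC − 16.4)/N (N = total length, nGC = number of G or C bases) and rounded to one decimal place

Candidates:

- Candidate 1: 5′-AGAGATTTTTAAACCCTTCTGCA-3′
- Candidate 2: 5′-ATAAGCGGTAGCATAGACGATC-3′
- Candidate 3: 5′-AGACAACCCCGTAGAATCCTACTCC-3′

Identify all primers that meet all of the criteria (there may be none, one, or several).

Candidate 1, Candidate 2 and Candidate 3.

Candidate 1 (23 nt, A=7 T=8 G=3 C=5): length 23 ✓; Tm = 64.9 + 41·(8 − 16.4)/23 = 49.9°C ✓ — passes.
Candidate 2 (22 nt, A=8 T=4 G=6 C=4): length 22 ✓; Tm = 64.9 + 41·(10 − 16.4)/22 = 53.0°C ✓ — passes.
Candidate 3 (25 nt, A=8 T=4 G=3 C=10): length 25 ✓; Tm = 64.9 + 41·(13 − 16.4)/25 = 59.3°C ✓ — passes.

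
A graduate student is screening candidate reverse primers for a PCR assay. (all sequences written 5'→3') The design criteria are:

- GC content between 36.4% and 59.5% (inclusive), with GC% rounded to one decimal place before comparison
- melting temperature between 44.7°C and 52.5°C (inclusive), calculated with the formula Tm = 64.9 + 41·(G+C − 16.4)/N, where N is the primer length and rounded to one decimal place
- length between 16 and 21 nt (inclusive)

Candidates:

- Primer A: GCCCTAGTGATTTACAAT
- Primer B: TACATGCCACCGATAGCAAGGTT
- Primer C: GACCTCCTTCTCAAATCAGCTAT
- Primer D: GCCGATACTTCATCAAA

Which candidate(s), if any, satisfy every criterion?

None of the candidates satisfy all criteria.

Primer A (18 nt, A=5 T=6 G=3 C=4): GC 7/18 = 38.9% ✓; Tm = 64.9 + 41·(7 − 16.4)/18 = 43.5°C, outside 44.7–52.5°C ✗; length 18 ✓ — fails.
Primer B (23 nt, A=7 T=5 G=5 C=6): GC 11/23 = 47.8% ✓; Tm = 64.9 + 41·(11 − 16.4)/23 = 55.3°C, outside 44.7–52.5°C ✗; length 23, outside 16–21 ✗ — fails.
Primer C (23 nt, A=6 T=7 G=2 C=8): GC 10/23 = 43.5% ✓; Tm = 64.9 + 41·(10 − 16.4)/23 = 53.5°C, outside 44.7–52.5°C ✗; length 23, outside 16–21 ✗ — fails.
Primer D (17 nt, A=6 T=4 G=2 C=5): GC 7/17 = 41.2% ✓; Tm = 64.9 + 41·(7 − 16.4)/17 = 42.2°C, outside 44.7–52.5°C ✗; length 17 ✓ — fails.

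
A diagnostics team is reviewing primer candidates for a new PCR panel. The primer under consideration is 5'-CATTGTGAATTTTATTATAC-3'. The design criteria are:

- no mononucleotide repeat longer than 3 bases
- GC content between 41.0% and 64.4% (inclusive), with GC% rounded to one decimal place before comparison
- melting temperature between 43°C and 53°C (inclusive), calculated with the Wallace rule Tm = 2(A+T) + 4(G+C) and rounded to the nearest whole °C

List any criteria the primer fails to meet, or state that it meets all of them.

Fails: homopolymer run, GC content.

Base counts: A=6, T=10, G=2, C=2 (length 20).
homopolymer run: longest run = 4, exceeds 3 ✗
GC content: GC 4/20 = 20.0%, outside 41.0–64.4% ✗
Tm: Tm = 2·16 + 4·4 = 48°C ✓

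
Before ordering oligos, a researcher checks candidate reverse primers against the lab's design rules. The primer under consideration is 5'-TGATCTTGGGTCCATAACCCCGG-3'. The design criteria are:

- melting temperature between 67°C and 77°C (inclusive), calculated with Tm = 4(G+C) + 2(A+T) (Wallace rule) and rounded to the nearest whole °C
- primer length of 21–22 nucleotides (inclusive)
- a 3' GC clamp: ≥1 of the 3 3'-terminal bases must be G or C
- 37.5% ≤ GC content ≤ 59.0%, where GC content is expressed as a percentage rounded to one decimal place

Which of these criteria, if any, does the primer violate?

Base counts: A=4, T=6, G=6, C=7 (length 23).
Tm: Tm = 2·10 + 4·13 = 72°C ✓
length: length 23, outside 21–22 ✗
GC clamp: 3' end CGG has 3 G/C ✓
GC content: GC 13/23 = 56.5% ✓

Fails: length.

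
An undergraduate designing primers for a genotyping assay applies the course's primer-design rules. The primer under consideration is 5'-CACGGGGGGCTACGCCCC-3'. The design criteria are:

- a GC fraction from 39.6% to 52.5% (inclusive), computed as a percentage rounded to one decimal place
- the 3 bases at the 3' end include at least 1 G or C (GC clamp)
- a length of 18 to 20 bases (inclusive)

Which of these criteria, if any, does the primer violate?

Base counts: A=2, T=1, G=7, C=8 (length 18).
GC content: GC 15/18 = 83.3%, outside 39.6–52.5% ✗
GC clamp: 3' end CCC has 3 G/C ✓
length: length 18 ✓

Fails: GC content.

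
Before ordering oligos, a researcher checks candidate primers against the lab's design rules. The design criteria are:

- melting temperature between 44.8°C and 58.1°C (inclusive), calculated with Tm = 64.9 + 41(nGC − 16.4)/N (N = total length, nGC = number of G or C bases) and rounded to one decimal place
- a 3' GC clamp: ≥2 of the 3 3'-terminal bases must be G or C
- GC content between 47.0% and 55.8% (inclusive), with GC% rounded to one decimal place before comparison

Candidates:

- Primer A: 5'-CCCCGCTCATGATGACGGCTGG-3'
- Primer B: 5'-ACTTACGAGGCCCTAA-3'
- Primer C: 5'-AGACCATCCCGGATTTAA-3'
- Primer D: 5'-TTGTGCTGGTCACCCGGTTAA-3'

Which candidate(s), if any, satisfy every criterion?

None of the candidates satisfy all criteria.

Primer A (22 nt, A=3 T=4 G=7 C=8): Tm = 64.9 + 41·(15 − 16.4)/22 = 62.3°C, outside 44.8–58.1°C ✗; 3' end TGG has 2 G/C ✓; GC 15/22 = 68.2%, outside 47.0–55.8% ✗ — fails.
Primer B (16 nt, A=5 T=3 G=3 C=5): Tm = 64.9 + 41·(8 − 16.4)/16 = 43.4°C, outside 44.8–58.1°C ✗; 3' end TAA has 0 G/C, need ≥2 ✗; GC 8/16 = 50.0% ✓ — fails.
Primer C (18 nt, A=6 T=4 G=3 C=5): Tm = 64.9 + 41·(8 − 16.4)/18 = 45.8°C ✓; 3' end TAA has 0 G/C, need ≥2 ✗; GC 8/18 = 44.4%, outside 47.0–55.8% ✗ — fails.
Primer D (21 nt, A=3 T=7 G=6 C=5): Tm = 64.9 + 41·(11 − 16.4)/21 = 54.4°C ✓; 3' end TAA has 0 G/C, need ≥2 ✗; GC 11/21 = 52.4% ✓ — fails.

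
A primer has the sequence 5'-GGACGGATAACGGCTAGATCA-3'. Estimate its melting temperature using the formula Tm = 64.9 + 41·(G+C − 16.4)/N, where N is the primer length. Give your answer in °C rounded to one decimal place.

Base counts: A=7, T=3, G=7, C=4; G+C = 11, N = 21.
Tm = 64.9 + 41·(11 − 16.4)/21 = 64.9 + -221.40/21 = 54.4°C.

54.4°C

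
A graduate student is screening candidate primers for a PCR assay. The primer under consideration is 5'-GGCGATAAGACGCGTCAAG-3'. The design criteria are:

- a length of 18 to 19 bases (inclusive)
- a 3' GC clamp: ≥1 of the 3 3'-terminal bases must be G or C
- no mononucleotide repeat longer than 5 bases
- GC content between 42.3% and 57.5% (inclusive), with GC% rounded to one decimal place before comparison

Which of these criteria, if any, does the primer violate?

Base counts: A=6, T=2, G=7, C=4 (length 19).
length: length 19 ✓
GC clamp: 3' end AAG has 1 G/C ✓
homopolymer run: longest run = 2 ✓
GC content: GC 11/19 = 57.9%, outside 42.3–57.5% ✗

Fails: GC content.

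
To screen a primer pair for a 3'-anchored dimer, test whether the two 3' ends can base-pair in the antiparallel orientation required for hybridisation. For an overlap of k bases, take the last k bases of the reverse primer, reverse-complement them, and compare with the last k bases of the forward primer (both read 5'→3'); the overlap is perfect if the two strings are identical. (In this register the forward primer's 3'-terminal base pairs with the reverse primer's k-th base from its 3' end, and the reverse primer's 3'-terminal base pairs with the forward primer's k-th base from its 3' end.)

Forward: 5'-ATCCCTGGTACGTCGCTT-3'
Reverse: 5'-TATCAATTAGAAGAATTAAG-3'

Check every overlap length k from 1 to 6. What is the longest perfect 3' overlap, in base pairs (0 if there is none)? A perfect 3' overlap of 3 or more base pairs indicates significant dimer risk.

Last 6 bases (5'→3') — forward …TCGCTT, reverse …ATTAAG.
Reverse complement of the reverse primer's last 6 bases: CTTAAT; its first k bases are the reverse complement of the reverse primer's last k bases, so a perfect k-base overlap needs the forward primer's last k bases to equal them.
Comparing (forward last k vs required): k=1: T vs C ✗; k=2: TT vs CT ✗; k=3: CTT vs CTT ✓; k=4: GCTT vs CTTA ✗; k=5: CGCTT vs CTTAA ✗; k=6: TCGCTT vs CTTAAT ✗.
Only k = 3 is perfect, so the longest perfect 3' overlap is 3.

Longest perfect overlap: 3 complementary base pairs; significant dimer risk (threshold 3).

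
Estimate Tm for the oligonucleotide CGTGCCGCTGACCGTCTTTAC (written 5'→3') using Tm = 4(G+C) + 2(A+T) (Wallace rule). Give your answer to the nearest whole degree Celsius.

Base counts: A=2, T=6, G=5, C=8 (length 21).
Tm = 2·(2+6) + 4·(5+8) = 2·8 + 4·13 = 16 + 52 = 68°C.

68°C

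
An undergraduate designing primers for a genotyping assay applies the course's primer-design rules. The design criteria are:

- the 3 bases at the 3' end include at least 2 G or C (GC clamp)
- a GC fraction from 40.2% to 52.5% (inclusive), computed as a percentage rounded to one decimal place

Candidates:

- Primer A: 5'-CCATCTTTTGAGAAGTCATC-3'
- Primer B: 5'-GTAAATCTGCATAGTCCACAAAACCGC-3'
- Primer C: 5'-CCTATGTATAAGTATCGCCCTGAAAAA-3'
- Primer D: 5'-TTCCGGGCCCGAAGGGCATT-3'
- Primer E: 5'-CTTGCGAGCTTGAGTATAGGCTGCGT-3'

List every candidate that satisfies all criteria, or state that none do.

Primer B only.

Primer A (20 nt, A=5 T=7 G=3 C=5): 3' end ATC has 1 G/C, need ≥2 ✗; GC 8/20 = 40.0%, outside 40.2–52.5% ✗ — fails.
Primer B (27 nt, A=10 T=5 G=4 C=8): 3' end CGC has 3 G/C ✓; GC 12/27 = 44.4% ✓ — passes.
Primer C (27 nt, A=10 T=7 G=4 C=6): 3' end AAA has 0 G/C, need ≥2 ✗; GC 10/27 = 37.0%, outside 40.2–52.5% ✗ — fails.
Primer D (20 nt, A=3 T=4 G=7 C=6): 3' end ATT has 0 G/C, need ≥2 ✗; GC 13/20 = 65.0%, outside 40.2–52.5% ✗ — fails.
Primer E (26 nt, A=4 T=8 G=9 C=5): 3' end CGT has 2 G/C ✓; GC 14/26 = 53.8%, outside 40.2–52.5% ✗ — fails.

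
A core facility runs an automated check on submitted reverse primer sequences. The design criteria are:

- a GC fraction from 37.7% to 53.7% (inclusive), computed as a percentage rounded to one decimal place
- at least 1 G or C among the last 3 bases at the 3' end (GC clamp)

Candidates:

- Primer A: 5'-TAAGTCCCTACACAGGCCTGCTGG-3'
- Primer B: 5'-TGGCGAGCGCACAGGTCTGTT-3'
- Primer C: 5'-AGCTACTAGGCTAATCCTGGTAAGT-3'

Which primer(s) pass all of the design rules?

Primer C only.

Primer A (24 nt, A=5 T=5 G=6 C=8): GC 14/24 = 58.3%, outside 37.7–53.7% ✗; 3' end TGG has 2 G/C ✓ — fails.
Primer B (21 nt, A=3 T=5 G=8 C=5): GC 13/21 = 61.9%, outside 37.7–53.7% ✗; 3' end GTT has 1 G/C ✓ — fails.
Primer C (25 nt, A=7 T=7 G=6 C=5): GC 11/25 = 44.0% ✓; 3' end AGT has 1 G/C ✓ — passes.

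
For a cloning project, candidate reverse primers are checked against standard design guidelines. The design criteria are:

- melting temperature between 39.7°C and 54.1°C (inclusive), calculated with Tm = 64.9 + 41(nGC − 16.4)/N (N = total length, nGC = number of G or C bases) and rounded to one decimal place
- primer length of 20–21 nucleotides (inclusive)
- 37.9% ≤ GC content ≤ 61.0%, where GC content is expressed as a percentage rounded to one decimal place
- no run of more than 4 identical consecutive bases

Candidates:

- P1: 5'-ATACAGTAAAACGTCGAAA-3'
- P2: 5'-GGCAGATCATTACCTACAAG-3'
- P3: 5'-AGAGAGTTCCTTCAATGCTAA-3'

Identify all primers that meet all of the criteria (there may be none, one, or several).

P2 and P3.

P1 (19 nt, A=10 T=3 G=3 C=3): Tm = 64.9 + 41·(6 − 16.4)/19 = 42.5°C ✓; length 19, outside 20–21 ✗; GC 6/19 = 31.6%, outside 37.9–61.0% ✗; longest run = 4 ✓ — fails.
P2 (20 nt, A=7 T=4 G=4 C=5): Tm = 64.9 + 41·(9 − 16.4)/20 = 49.7°C ✓; length 20 ✓; GC 9/20 = 45.0% ✓; longest run = 2 ✓ — passes.
P3 (21 nt, A=7 T=6 G=4 C=4): Tm = 64.9 + 41·(8 − 16.4)/21 = 48.5°C ✓; length 21 ✓; GC 8/21 = 38.1% ✓; longest run = 2 ✓ — passes.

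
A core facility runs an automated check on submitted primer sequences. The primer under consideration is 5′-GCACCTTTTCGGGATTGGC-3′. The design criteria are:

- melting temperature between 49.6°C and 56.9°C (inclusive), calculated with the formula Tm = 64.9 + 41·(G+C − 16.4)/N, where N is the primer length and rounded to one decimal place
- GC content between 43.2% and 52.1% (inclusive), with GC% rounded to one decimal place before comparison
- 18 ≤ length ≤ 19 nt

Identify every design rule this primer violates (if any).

Fails: GC content.

Base counts: A=2, T=6, G=6, C=5 (length 19).
Tm: Tm = 64.9 + 41·(11 − 16.4)/19 = 53.2°C ✓
GC content: GC 11/19 = 57.9%, outside 43.2–52.1% ✗
length: length 19 ✓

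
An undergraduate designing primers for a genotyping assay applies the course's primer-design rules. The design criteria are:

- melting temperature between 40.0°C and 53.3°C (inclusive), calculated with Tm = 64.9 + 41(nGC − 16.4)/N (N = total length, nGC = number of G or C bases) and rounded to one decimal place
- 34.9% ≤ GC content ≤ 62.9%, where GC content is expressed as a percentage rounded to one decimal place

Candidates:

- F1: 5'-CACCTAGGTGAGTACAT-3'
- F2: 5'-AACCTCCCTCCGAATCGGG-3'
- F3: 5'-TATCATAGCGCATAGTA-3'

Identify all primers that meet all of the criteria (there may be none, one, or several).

F1 (17 nt, A=5 T=4 G=4 C=4): Tm = 64.9 + 41·(8 − 16.4)/17 = 44.6°C ✓; GC 8/17 = 47.1% ✓ — passes.
F2 (19 nt, A=4 T=3 G=4 C=8): Tm = 64.9 + 41·(12 − 16.4)/19 = 55.4°C, outside 40.0–53.3°C ✗; GC 12/19 = 63.2%, outside 34.9–62.9% ✗ — fails.
F3 (17 nt, A=6 T=5 G=3 C=3): Tm = 64.9 + 41·(6 − 16.4)/17 = 39.8°C, outside 40.0–53.3°C ✗; GC 6/17 = 35.3% ✓ — fails.

F1 only.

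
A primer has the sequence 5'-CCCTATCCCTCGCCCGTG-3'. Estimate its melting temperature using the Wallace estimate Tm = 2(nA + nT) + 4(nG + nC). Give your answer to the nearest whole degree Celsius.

62°C

Base counts: A=1, T=4, G=3, C=10 (length 18).
Tm = 2·(1+4) + 4·(3+10) = 2·5 + 4·13 = 10 + 52 = 62°C.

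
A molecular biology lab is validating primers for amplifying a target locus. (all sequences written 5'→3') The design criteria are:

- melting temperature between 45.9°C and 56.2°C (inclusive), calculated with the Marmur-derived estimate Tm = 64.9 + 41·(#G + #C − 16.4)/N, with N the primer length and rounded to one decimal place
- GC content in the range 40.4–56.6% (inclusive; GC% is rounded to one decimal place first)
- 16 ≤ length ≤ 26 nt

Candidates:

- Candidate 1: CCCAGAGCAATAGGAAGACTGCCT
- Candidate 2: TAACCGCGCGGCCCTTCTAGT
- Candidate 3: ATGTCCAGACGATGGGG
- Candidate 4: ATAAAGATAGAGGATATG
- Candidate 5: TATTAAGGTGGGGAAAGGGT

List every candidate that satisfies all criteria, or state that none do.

Candidate 5 only.

Candidate 1 (24 nt, A=8 T=3 G=6 C=7): Tm = 64.9 + 41·(13 − 16.4)/24 = 59.1°C, outside 45.9–56.2°C ✗; GC 13/24 = 54.2% ✓; length 24 ✓ — fails.
Candidate 2 (21 nt, A=3 T=5 G=5 C=8): Tm = 64.9 + 41·(13 − 16.4)/21 = 58.3°C, outside 45.9–56.2°C ✗; GC 13/21 = 61.9%, outside 40.4–56.6% ✗; length 21 ✓ — fails.
Candidate 3 (17 nt, A=4 T=3 G=7 C=3): Tm = 64.9 + 41·(10 − 16.4)/17 = 49.5°C ✓; GC 10/17 = 58.8%, outside 40.4–56.6% ✗; length 17 ✓ — fails.
Candidate 4 (18 nt, A=9 T=4 G=5 C=0): Tm = 64.9 + 41·(5 − 16.4)/18 = 38.9°C, outside 45.9–56.2°C ✗; GC 5/18 = 27.8%, outside 40.4–56.6% ✗; length 18 ✓ — fails.
Candidate 5 (20 nt, A=6 T=5 G=9 C=0): Tm = 64.9 + 41·(9 − 16.4)/20 = 49.7°C ✓; GC 9/20 = 45.0% ✓; length 20 ✓ — passes.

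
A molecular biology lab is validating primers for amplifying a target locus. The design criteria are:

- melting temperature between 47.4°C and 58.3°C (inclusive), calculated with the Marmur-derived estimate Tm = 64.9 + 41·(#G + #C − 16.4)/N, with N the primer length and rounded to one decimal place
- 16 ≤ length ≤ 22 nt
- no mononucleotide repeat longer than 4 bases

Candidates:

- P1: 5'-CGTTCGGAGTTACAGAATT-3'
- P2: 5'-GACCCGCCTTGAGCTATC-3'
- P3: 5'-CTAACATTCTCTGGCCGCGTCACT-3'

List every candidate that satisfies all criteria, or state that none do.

P2 only.

P1 (19 nt, A=5 T=6 G=5 C=3): Tm = 64.9 + 41·(8 − 16.4)/19 = 46.8°C, outside 47.4–58.3°C ✗; length 19 ✓; longest run = 2 ✓ — fails.
P2 (18 nt, A=3 T=4 G=4 C=7): Tm = 64.9 + 41·(11 − 16.4)/18 = 52.6°C ✓; length 18 ✓; longest run = 3 ✓ — passes.
P3 (24 nt, A=4 T=7 G=4 C=9): Tm = 64.9 + 41·(13 − 16.4)/24 = 59.1°C, outside 47.4–58.3°C ✗; length 24, outside 16–22 ✗; longest run = 2 ✓ — fails.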